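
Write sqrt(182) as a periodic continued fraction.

[13; (2, 26)]

Write x_i = (sqrt(182) + m_i)/d_i with (m_0, d_0) = (0, 1). a_0 = floor(sqrt(182)) = 13, since 13^2 = 169 <= 182 < 196 = 14^2.
Iterate m_{i+1} = d_i*a_i - m_i, d_{i+1} = (182 - m_{i+1}^2)/d_i, a_{i+1} = floor((a_0 + m_{i+1})/d_{i+1}):
  m_1 = 1*13 - 0 = 13, d_1 = (182 - 13^2)/1 = 13/1 = 13, a_1 = floor((13 + 13)/13) = 2.
  m_2 = 13*2 - 13 = 13, d_2 = (182 - 13^2)/13 = 13/13 = 1, a_2 = floor((13 + 13)/1) = 26.
  m_3 = 1*26 - 13 = 13, d_3 = (182 - 13^2)/1 = 13/1 = 13: (m_3, d_3) = (m_1, d_1) = (13, 13), so from here the quotients repeat a_1, a_2; the period length is 2.
Hence the expansion of sqrt(182) is a_0 = 13 followed by the repeating block 2, 26 (period 2).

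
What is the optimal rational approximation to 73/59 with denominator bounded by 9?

5/4

Expand x = 73/59 as a continued fraction with the Euclidean algorithm:
  73 = 1*59 + 14, so a_0 = 1.
  59 = 4*14 + 3, so a_1 = 4.
  14 = 4*3 + 2, so a_2 = 4.
  3 = 1*2 + 1, so a_3 = 1.
  2 = 2*1 + 0, so a_4 = 2.
so x = [1; 4, 4, 1, 2].
Convergents (p_i = a_i*p_{i-1} + p_{i-2}, q_i = a_i*q_{i-1} + q_{i-2} with p_{-2}=0, p_{-1}=1, q_{-2}=1, q_{-1}=0), until the denominator exceeds 9:
  i=0: a_0=1, p_0 = 1*1 + 0 = 1, q_0 = 1*0 + 1 = 1.
  i=1: a_1=4, p_1 = 4*1 + 1 = 5, q_1 = 4*1 + 0 = 4.
  i=2: a_2=4, p_2 = 4*5 + 1 = 21, q_2 = 4*4 + 1 = 17.
q_2 = 17 > 9, so the last convergent with denominator <= 9 is p_1/q_1 = 5/4.
The closest fraction with denominator <= 9 is either p_1/q_1 or the intermediate fraction (k*p_1 + p_0)/(k*q_1 + q_0) with the largest k >= 1 whose denominator stays <= 9; these approach x as k grows, and every other convergent or intermediate fraction in range is farther away.
Largest k: floor((9 - q_0)/q_1) = floor((9 - 1)/4) = 2.
That gives (2*5 + 1)/(2*4 + 1) = 11/9.
Compare the errors: |x - 5/4| = |73*4 - 5*59|/(59*4) = 3/236, and |x - 11/9| = |73*9 - 11*59|/(59*9) = 8/531.
Cross-multiplying, 3*531 = 1593 < 1888 = 8*236, so 3/236 is smaller: the convergent 5/4 is closer to x than 11/9.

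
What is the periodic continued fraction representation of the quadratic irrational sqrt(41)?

Write x_i = (sqrt(41) + m_i)/d_i with (m_0, d_0) = (0, 1). a_0 = floor(sqrt(41)) = 6, since 6^2 = 36 <= 41 < 49 = 7^2.
Iterate m_{i+1} = d_i*a_i - m_i, d_{i+1} = (41 - m_{i+1}^2)/d_i, a_{i+1} = floor((a_0 + m_{i+1})/d_{i+1}):
  m_1 = 1*6 - 0 = 6, d_1 = (41 - 6^2)/1 = 5/1 = 5, a_1 = floor((6 + 6)/5) = 2.
  m_2 = 5*2 - 6 = 4, d_2 = (41 - 4^2)/5 = 25/5 = 5, a_2 = floor((6 + 4)/5) = 2.
  m_3 = 5*2 - 4 = 6, d_3 = (41 - 6^2)/5 = 5/5 = 1, a_3 = floor((6 + 6)/1) = 12.
  m_4 = 1*12 - 6 = 6, d_4 = (41 - 6^2)/1 = 5/1 = 5: (m_4, d_4) = (m_1, d_1) = (6, 5), so from here the quotients repeat a_1, ..., a_3; the period length is 3.
Hence the expansion of sqrt(41) is a_0 = 6 followed by the repeating block 2, 2, 12 (period 3).

[6; (2, 2, 12)]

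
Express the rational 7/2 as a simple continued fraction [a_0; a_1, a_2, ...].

Run the Euclidean algorithm on 7 and 2; the successive quotients are the partial quotients a_0, a_1, ... (each step inverts the fractional part left over by the previous one):
  7 = 3*2 + 1, so a_0 = 3.
  2 = 2*1 + 0, so a_1 = 2.
The remainder reaches 0 after 2 divisions, so the expansion has 2 partial quotients, read off in order.

[3; 2]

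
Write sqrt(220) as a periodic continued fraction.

Write x_i = (sqrt(220) + m_i)/d_i with (m_0, d_0) = (0, 1). a_0 = floor(sqrt(220)) = 14, since 14^2 = 196 <= 220 < 225 = 15^2.
Iterate m_{i+1} = d_i*a_i - m_i, d_{i+1} = (220 - m_{i+1}^2)/d_i, a_{i+1} = floor((a_0 + m_{i+1})/d_{i+1}):
  m_1 = 1*14 - 0 = 14, d_1 = (220 - 14^2)/1 = 24/1 = 24, a_1 = floor((14 + 14)/24) = 1.
  m_2 = 24*1 - 14 = 10, d_2 = (220 - 10^2)/24 = 120/24 = 5, a_2 = floor((14 + 10)/5) = 4.
  m_3 = 5*4 - 10 = 10, d_3 = (220 - 10^2)/5 = 120/5 = 24, a_3 = floor((14 + 10)/24) = 1.
  m_4 = 24*1 - 10 = 14, d_4 = (220 - 14^2)/24 = 24/24 = 1, a_4 = floor((14 + 14)/1) = 28.
  m_5 = 1*28 - 14 = 14, d_5 = (220 - 14^2)/1 = 24/1 = 24: (m_5, d_5) = (m_1, d_1) = (14, 24), so from here the quotients repeat a_1, ..., a_4; the period length is 4.
Hence the expansion of sqrt(220) is a_0 = 14 followed by the repeating block 1, 4, 1, 28 (period 4).

[14; (1, 4, 1, 28)]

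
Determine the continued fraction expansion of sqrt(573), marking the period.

[23; (1, 14, 1, 46)]

Write x_i = (sqrt(573) + m_i)/d_i with (m_0, d_0) = (0, 1). a_0 = floor(sqrt(573)) = 23, since 23^2 = 529 <= 573 < 576 = 24^2.
Iterate m_{i+1} = d_i*a_i - m_i, d_{i+1} = (573 - m_{i+1}^2)/d_i, a_{i+1} = floor((a_0 + m_{i+1})/d_{i+1}):
  m_1 = 1*23 - 0 = 23, d_1 = (573 - 23^2)/1 = 44/1 = 44, a_1 = floor((23 + 23)/44) = 1.
  m_2 = 44*1 - 23 = 21, d_2 = (573 - 21^2)/44 = 132/44 = 3, a_2 = floor((23 + 21)/3) = 14.
  m_3 = 3*14 - 21 = 21, d_3 = (573 - 21^2)/3 = 132/3 = 44, a_3 = floor((23 + 21)/44) = 1.
  m_4 = 44*1 - 21 = 23, d_4 = (573 - 23^2)/44 = 44/44 = 1, a_4 = floor((23 + 23)/1) = 46.
  m_5 = 1*46 - 23 = 23, d_5 = (573 - 23^2)/1 = 44/1 = 44: (m_5, d_5) = (m_1, d_1) = (23, 44), so from here the quotients repeat a_1, ..., a_4; the period length is 4.
Hence the expansion of sqrt(573) is a_0 = 23 followed by the repeating block 1, 14, 1, 46 (period 4).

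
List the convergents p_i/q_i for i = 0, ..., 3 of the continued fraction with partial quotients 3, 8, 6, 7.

Using the convergent recurrence p_i = a_i*p_{i-1} + p_{i-2}, q_i = a_i*q_{i-1} + q_{i-2} with p_{-2}=0, p_{-1}=1, q_{-2}=1, q_{-1}=0:
  i=0: a_0=3, p_0 = 3*1 + 0 = 3, q_0 = 3*0 + 1 = 1.
  i=1: a_1=8, p_1 = 8*3 + 1 = 25, q_1 = 8*1 + 0 = 8.
  i=2: a_2=6, p_2 = 6*25 + 3 = 153, q_2 = 6*8 + 1 = 49.
  i=3: a_3=7, p_3 = 7*153 + 25 = 1096, q_3 = 7*49 + 8 = 351.

3/1, 25/8, 153/49, 1096/351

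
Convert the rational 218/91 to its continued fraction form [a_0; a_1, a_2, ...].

[2; 2, 1, 1, 8, 2]

Run the Euclidean algorithm on 218 and 91; the successive quotients are the partial quotients a_0, a_1, ... (each step inverts the fractional part left over by the previous one):
  218 = 2*91 + 36, so a_0 = 2.
  91 = 2*36 + 19, so a_1 = 2.
  36 = 1*19 + 17, so a_2 = 1.
  19 = 1*17 + 2, so a_3 = 1.
  17 = 8*2 + 1, so a_4 = 8.
  2 = 2*1 + 0, so a_5 = 2.
The remainder reaches 0 after 6 divisions, so the expansion has 6 partial quotients, read off in order.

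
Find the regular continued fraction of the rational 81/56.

Run the Euclidean algorithm on 81 and 56; the successive quotients are the partial quotients a_0, a_1, ... (each step inverts the fractional part left over by the previous one):
  81 = 1*56 + 25, so a_0 = 1.
  56 = 2*25 + 6, so a_1 = 2.
  25 = 4*6 + 1, so a_2 = 4.
  6 = 6*1 + 0, so a_3 = 6.
The remainder reaches 0 after 4 divisions, so the expansion has 4 partial quotients, read off in order.

[1; 2, 4, 6]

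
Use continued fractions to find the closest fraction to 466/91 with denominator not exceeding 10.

Expand x = 466/91 as a continued fraction with the Euclidean algorithm:
  466 = 5*91 + 11, so a_0 = 5.
  91 = 8*11 + 3, so a_1 = 8.
  11 = 3*3 + 2, so a_2 = 3.
  3 = 1*2 + 1, so a_3 = 1.
  2 = 2*1 + 0, so a_4 = 2.
so x = [5; 8, 3, 1, 2].
Convergents (p_i = a_i*p_{i-1} + p_{i-2}, q_i = a_i*q_{i-1} + q_{i-2} with p_{-2}=0, p_{-1}=1, q_{-2}=1, q_{-1}=0), until the denominator exceeds 10:
  i=0: a_0=5, p_0 = 5*1 + 0 = 5, q_0 = 5*0 + 1 = 1.
  i=1: a_1=8, p_1 = 8*5 + 1 = 41, q_1 = 8*1 + 0 = 8.
  i=2: a_2=3, p_2 = 3*41 + 5 = 128, q_2 = 3*8 + 1 = 25.
q_2 = 25 > 10, so the last convergent with denominator <= 10 is p_1/q_1 = 41/8.
The closest fraction with denominator <= 10 is either p_1/q_1 or the intermediate fraction (k*p_1 + p_0)/(k*q_1 + q_0) with the largest k >= 1 whose denominator stays <= 10; these approach x as k grows, and every other convergent or intermediate fraction in range is farther away.
Largest k: floor((10 - q_0)/q_1) = floor((10 - 1)/8) = 1.
That gives (1*41 + 5)/(1*8 + 1) = 46/9.
Compare the errors: |x - 41/8| = |466*8 - 41*91|/(91*8) = 3/728, and |x - 46/9| = |466*9 - 46*91|/(91*9) = 8/819.
Cross-multiplying, 3*819 = 2457 < 5824 = 8*728, so 3/728 is smaller: the convergent 41/8 is closer to x than 46/9.

41/8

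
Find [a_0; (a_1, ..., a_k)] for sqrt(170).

Write x_i = (sqrt(170) + m_i)/d_i with (m_0, d_0) = (0, 1). a_0 = floor(sqrt(170)) = 13, since 13^2 = 169 <= 170 < 196 = 14^2.
Iterate m_{i+1} = d_i*a_i - m_i, d_{i+1} = (170 - m_{i+1}^2)/d_i, a_{i+1} = floor((a_0 + m_{i+1})/d_{i+1}):
  m_1 = 1*13 - 0 = 13, d_1 = (170 - 13^2)/1 = 1/1 = 1, a_1 = floor((13 + 13)/1) = 26.
  m_2 = 1*26 - 13 = 13, d_2 = (170 - 13^2)/1 = 1/1 = 1: (m_2, d_2) = (m_1, d_1) = (13, 1), so from here the quotient a_1 repeats; the period length is 1.
Hence the expansion of sqrt(170) is a_0 = 13 followed by the repeating block 26 (period 1).

[13; (26)]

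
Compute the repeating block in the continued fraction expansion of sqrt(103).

Write x_i = (sqrt(103) + m_i)/d_i with (m_0, d_0) = (0, 1). a_0 = floor(sqrt(103)) = 10, since 10^2 = 100 <= 103 < 121 = 11^2.
Iterate m_{i+1} = d_i*a_i - m_i, d_{i+1} = (103 - m_{i+1}^2)/d_i, a_{i+1} = floor((a_0 + m_{i+1})/d_{i+1}):
  m_1 = 1*10 - 0 = 10, d_1 = (103 - 10^2)/1 = 3/1 = 3, a_1 = floor((10 + 10)/3) = 6.
  m_2 = 3*6 - 10 = 8, d_2 = (103 - 8^2)/3 = 39/3 = 13, a_2 = floor((10 + 8)/13) = 1.
  m_3 = 13*1 - 8 = 5, d_3 = (103 - 5^2)/13 = 78/13 = 6, a_3 = floor((10 + 5)/6) = 2.
  m_4 = 6*2 - 5 = 7, d_4 = (103 - 7^2)/6 = 54/6 = 9, a_4 = floor((10 + 7)/9) = 1.
  m_5 = 9*1 - 7 = 2, d_5 = (103 - 2^2)/9 = 99/9 = 11, a_5 = floor((10 + 2)/11) = 1.
  m_6 = 11*1 - 2 = 9, d_6 = (103 - 9^2)/11 = 22/11 = 2, a_6 = floor((10 + 9)/2) = 9.
  m_7 = 2*9 - 9 = 9, d_7 = (103 - 9^2)/2 = 22/2 = 11, a_7 = floor((10 + 9)/11) = 1.
  m_8 = 11*1 - 9 = 2, d_8 = (103 - 2^2)/11 = 99/11 = 9, a_8 = floor((10 + 2)/9) = 1.
  m_9 = 9*1 - 2 = 7, d_9 = (103 - 7^2)/9 = 54/9 = 6, a_9 = floor((10 + 7)/6) = 2.
  m_10 = 6*2 - 7 = 5, d_10 = (103 - 5^2)/6 = 78/6 = 13, a_10 = floor((10 + 5)/13) = 1.
  m_11 = 13*1 - 5 = 8, d_11 = (103 - 8^2)/13 = 39/13 = 3, a_11 = floor((10 + 8)/3) = 6.
  m_12 = 3*6 - 8 = 10, d_12 = (103 - 10^2)/3 = 3/3 = 1, a_12 = floor((10 + 10)/1) = 20.
  m_13 = 1*20 - 10 = 10, d_13 = (103 - 10^2)/1 = 3/1 = 3: (m_13, d_13) = (m_1, d_1) = (10, 3), so from here the quotients repeat a_1, ..., a_12; the period length is 12.
Hence the expansion of sqrt(103) is a_0 = 10 followed by the repeating block 6, 1, 2, 1, 1, 9, 1, 1, 2, 1, 6, 20 (period 12).

[10; (6, 1, 2, 1, 1, 9, 1, 1, 2, 1, 6, 20)]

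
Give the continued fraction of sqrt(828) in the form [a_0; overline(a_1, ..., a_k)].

[28; overline(1, 3, 2, 3, 1, 56)]

Write x_i = (sqrt(828) + m_i)/d_i with (m_0, d_0) = (0, 1). a_0 = floor(sqrt(828)) = 28, since 28^2 = 784 <= 828 < 841 = 29^2.
Iterate m_{i+1} = d_i*a_i - m_i, d_{i+1} = (828 - m_{i+1}^2)/d_i, a_{i+1} = floor((a_0 + m_{i+1})/d_{i+1}):
  m_1 = 1*28 - 0 = 28, d_1 = (828 - 28^2)/1 = 44/1 = 44, a_1 = floor((28 + 28)/44) = 1.
  m_2 = 44*1 - 28 = 16, d_2 = (828 - 16^2)/44 = 572/44 = 13, a_2 = floor((28 + 16)/13) = 3.
  m_3 = 13*3 - 16 = 23, d_3 = (828 - 23^2)/13 = 299/13 = 23, a_3 = floor((28 + 23)/23) = 2.
  m_4 = 23*2 - 23 = 23, d_4 = (828 - 23^2)/23 = 299/23 = 13, a_4 = floor((28 + 23)/13) = 3.
  m_5 = 13*3 - 23 = 16, d_5 = (828 - 16^2)/13 = 572/13 = 44, a_5 = floor((28 + 16)/44) = 1.
  m_6 = 44*1 - 16 = 28, d_6 = (828 - 28^2)/44 = 44/44 = 1, a_6 = floor((28 + 28)/1) = 56.
  m_7 = 1*56 - 28 = 28, d_7 = (828 - 28^2)/1 = 44/1 = 44: (m_7, d_7) = (m_1, d_1) = (28, 44), so from here the quotients repeat a_1, ..., a_6; the period length is 6.
Hence the expansion of sqrt(828) is a_0 = 28 followed by the repeating block 1, 3, 2, 3, 1, 56 (period 6).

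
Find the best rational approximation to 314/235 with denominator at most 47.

4/3

Expand x = 314/235 as a continued fraction with the Euclidean algorithm:
  314 = 1*235 + 79, so a_0 = 1.
  235 = 2*79 + 77, so a_1 = 2.
  79 = 1*77 + 2, so a_2 = 1.
  77 = 38*2 + 1, so a_3 = 38.
  2 = 2*1 + 0, so a_4 = 2.
so x = [1; 2, 1, 38, 2].
Convergents (p_i = a_i*p_{i-1} + p_{i-2}, q_i = a_i*q_{i-1} + q_{i-2} with p_{-2}=0, p_{-1}=1, q_{-2}=1, q_{-1}=0), until the denominator exceeds 47:
  i=0: a_0=1, p_0 = 1*1 + 0 = 1, q_0 = 1*0 + 1 = 1.
  i=1: a_1=2, p_1 = 2*1 + 1 = 3, q_1 = 2*1 + 0 = 2.
  i=2: a_2=1, p_2 = 1*3 + 1 = 4, q_2 = 1*2 + 1 = 3.
  i=3: a_3=38, p_3 = 38*4 + 3 = 155, q_3 = 38*3 + 2 = 116.
q_3 = 116 > 47, so the last convergent with denominator <= 47 is p_2/q_2 = 4/3.
The closest fraction with denominator <= 47 is either p_2/q_2 or the intermediate fraction (k*p_2 + p_1)/(k*q_2 + q_1) with the largest k >= 1 whose denominator stays <= 47; these approach x as k grows, and every other convergent or intermediate fraction in range is farther away.
Largest k: floor((47 - q_1)/q_2) = floor((47 - 2)/3) = 15.
That gives (15*4 + 3)/(15*3 + 2) = 63/47.
Compare the errors: |x - 4/3| = |314*3 - 4*235|/(235*3) = 2/705, and |x - 63/47| = |314*47 - 63*235|/(235*47) = 47/11045.
Cross-multiplying, 2*11045 = 22090 < 33135 = 47*705, so 2/705 is smaller: the convergent 4/3 is closer to x than 63/47.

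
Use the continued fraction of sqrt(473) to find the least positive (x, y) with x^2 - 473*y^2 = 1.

First expand sqrt(473) as a continued fraction. With x_i = (sqrt(473) + m_i)/d_i and (m_0, d_0) = (0, 1): a_0 = floor(sqrt(473)) = 21, since 21^2 = 441 <= 473 < 484 = 22^2.
Iterate m_{i+1} = d_i*a_i - m_i, d_{i+1} = (473 - m_{i+1}^2)/d_i, a_{i+1} = floor((a_0 + m_{i+1})/d_{i+1}):
  m_1 = 1*21 - 0 = 21, d_1 = (473 - 21^2)/1 = 32/1 = 32, a_1 = floor((21 + 21)/32) = 1.
  m_2 = 32*1 - 21 = 11, d_2 = (473 - 11^2)/32 = 352/32 = 11, a_2 = floor((21 + 11)/11) = 2.
  m_3 = 11*2 - 11 = 11, d_3 = (473 - 11^2)/11 = 352/11 = 32, a_3 = floor((21 + 11)/32) = 1.
  m_4 = 32*1 - 11 = 21, d_4 = (473 - 21^2)/32 = 32/32 = 1, a_4 = floor((21 + 21)/1) = 42.
  m_5 = 1*42 - 21 = 21, d_5 = (473 - 21^2)/1 = 32/1 = 32: (m_5, d_5) = (m_1, d_1) = (21, 32), so from here the quotients repeat a_1, ..., a_4; the period length is 4.
So sqrt(473) = [21; (1, 2, 1, 42)] with period length k = 4.
k is even, so the fundamental solution of x^2 - 473y^2 = 1 is (p_{k-1}, q_{k-1}) = (p_3, q_3); compute convergents through index 3.
Convergents (p_i = a_i*p_{i-1} + p_{i-2}, q_i = a_i*q_{i-1} + q_{i-2} with p_{-2}=0, p_{-1}=1, q_{-2}=1, q_{-1}=0):
  i=0: a_0=21, p_0 = 21*1 + 0 = 21, q_0 = 21*0 + 1 = 1.
  i=1: a_1=1, p_1 = 1*21 + 1 = 22, q_1 = 1*1 + 0 = 1.
  i=2: a_2=2, p_2 = 2*22 + 21 = 65, q_2 = 2*1 + 1 = 3.
  i=3: a_3=1, p_3 = 1*65 + 22 = 87, q_3 = 1*3 + 1 = 4.
Check: 87^2 - 473*4^2 = 7569 - 7568 = 1, so (x, y) = (87, 4) solves the equation, and by the theorem it is the least positive solution.

(x, y) = (87, 4)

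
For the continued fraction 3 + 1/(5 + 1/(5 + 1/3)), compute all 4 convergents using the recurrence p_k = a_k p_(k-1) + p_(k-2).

Using the convergent recurrence p_i = a_i*p_{i-1} + p_{i-2}, q_i = a_i*q_{i-1} + q_{i-2} with p_{-2}=0, p_{-1}=1, q_{-2}=1, q_{-1}=0:
  i=0: a_0=3, p_0 = 3*1 + 0 = 3, q_0 = 3*0 + 1 = 1.
  i=1: a_1=5, p_1 = 5*3 + 1 = 16, q_1 = 5*1 + 0 = 5.
  i=2: a_2=5, p_2 = 5*16 + 3 = 83, q_2 = 5*5 + 1 = 26.
  i=3: a_3=3, p_3 = 3*83 + 16 = 265, q_3 = 3*26 + 5 = 83.

3/1, 16/5, 83/26, 265/83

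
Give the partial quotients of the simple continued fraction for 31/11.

[2; 1, 4, 2]

Run the Euclidean algorithm on 31 and 11; the successive quotients are the partial quotients a_0, a_1, ... (each step inverts the fractional part left over by the previous one):
  31 = 2*11 + 9, so a_0 = 2.
  11 = 1*9 + 2, so a_1 = 1.
  9 = 4*2 + 1, so a_2 = 4.
  2 = 2*1 + 0, so a_3 = 2.
The remainder reaches 0 after 4 divisions, so the expansion has 4 partial quotients, read off in order.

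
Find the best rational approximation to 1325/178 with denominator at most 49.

Expand x = 1325/178 as a continued fraction with the Euclidean algorithm:
  1325 = 7*178 + 79, so a_0 = 7.
  178 = 2*79 + 20, so a_1 = 2.
  79 = 3*20 + 19, so a_2 = 3.
  20 = 1*19 + 1, so a_3 = 1.
  19 = 19*1 + 0, so a_4 = 19.
so x = [7; 2, 3, 1, 19].
Convergents (p_i = a_i*p_{i-1} + p_{i-2}, q_i = a_i*q_{i-1} + q_{i-2} with p_{-2}=0, p_{-1}=1, q_{-2}=1, q_{-1}=0), until the denominator exceeds 49:
  i=0: a_0=7, p_0 = 7*1 + 0 = 7, q_0 = 7*0 + 1 = 1.
  i=1: a_1=2, p_1 = 2*7 + 1 = 15, q_1 = 2*1 + 0 = 2.
  i=2: a_2=3, p_2 = 3*15 + 7 = 52, q_2 = 3*2 + 1 = 7.
  i=3: a_3=1, p_3 = 1*52 + 15 = 67, q_3 = 1*7 + 2 = 9.
  i=4: a_4=19, p_4 = 19*67 + 52 = 1325, q_4 = 19*9 + 7 = 178.
q_4 = 178 > 49, so the last convergent with denominator <= 49 is p_3/q_3 = 67/9.
The closest fraction with denominator <= 49 is either p_3/q_3 or the intermediate fraction (k*p_3 + p_2)/(k*q_3 + q_2) with the largest k >= 1 whose denominator stays <= 49; these approach x as k grows, and every other convergent or intermediate fraction in range is farther away.
Largest k: floor((49 - q_2)/q_3) = floor((49 - 7)/9) = 4.
That gives (4*67 + 52)/(4*9 + 7) = 320/43.
Compare the errors: |x - 67/9| = |1325*9 - 67*178|/(178*9) = 1/1602, and |x - 320/43| = |1325*43 - 320*178|/(178*43) = 15/7654.
Cross-multiplying, 1*7654 = 7654 < 24030 = 15*1602, so 1/1602 is smaller: the convergent 67/9 is closer to x than 320/43.

67/9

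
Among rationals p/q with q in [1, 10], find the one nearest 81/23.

7/2

Expand x = 81/23 as a continued fraction with the Euclidean algorithm:
  81 = 3*23 + 12, so a_0 = 3.
  23 = 1*12 + 11, so a_1 = 1.
  12 = 1*11 + 1, so a_2 = 1.
  11 = 11*1 + 0, so a_3 = 11.
so x = [3; 1, 1, 11].
Convergents (p_i = a_i*p_{i-1} + p_{i-2}, q_i = a_i*q_{i-1} + q_{i-2} with p_{-2}=0, p_{-1}=1, q_{-2}=1, q_{-1}=0), until the denominator exceeds 10:
  i=0: a_0=3, p_0 = 3*1 + 0 = 3, q_0 = 3*0 + 1 = 1.
  i=1: a_1=1, p_1 = 1*3 + 1 = 4, q_1 = 1*1 + 0 = 1.
  i=2: a_2=1, p_2 = 1*4 + 3 = 7, q_2 = 1*1 + 1 = 2.
  i=3: a_3=11, p_3 = 11*7 + 4 = 81, q_3 = 11*2 + 1 = 23.
q_3 = 23 > 10, so the last convergent with denominator <= 10 is p_2/q_2 = 7/2.
The closest fraction with denominator <= 10 is either p_2/q_2 or the intermediate fraction (k*p_2 + p_1)/(k*q_2 + q_1) with the largest k >= 1 whose denominator stays <= 10; these approach x as k grows, and every other convergent or intermediate fraction in range is farther away.
Largest k: floor((10 - q_1)/q_2) = floor((10 - 1)/2) = 4.
That gives (4*7 + 4)/(4*2 + 1) = 32/9.
Compare the errors: |x - 7/2| = |81*2 - 7*23|/(23*2) = 1/46, and |x - 32/9| = |81*9 - 32*23|/(23*9) = 7/207.
Cross-multiplying, 1*207 = 207 < 322 = 7*46, so 1/46 is smaller: the convergent 7/2 is closer to x than 32/9.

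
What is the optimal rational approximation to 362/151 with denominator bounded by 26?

12/5

Expand x = 362/151 as a continued fraction with the Euclidean algorithm:
  362 = 2*151 + 60, so a_0 = 2.
  151 = 2*60 + 31, so a_1 = 2.
  60 = 1*31 + 29, so a_2 = 1.
  31 = 1*29 + 2, so a_3 = 1.
  29 = 14*2 + 1, so a_4 = 14.
  2 = 2*1 + 0, so a_5 = 2.
so x = [2; 2, 1, 1, 14, 2].
Convergents (p_i = a_i*p_{i-1} + p_{i-2}, q_i = a_i*q_{i-1} + q_{i-2} with p_{-2}=0, p_{-1}=1, q_{-2}=1, q_{-1}=0), until the denominator exceeds 26:
  i=0: a_0=2, p_0 = 2*1 + 0 = 2, q_0 = 2*0 + 1 = 1.
  i=1: a_1=2, p_1 = 2*2 + 1 = 5, q_1 = 2*1 + 0 = 2.
  i=2: a_2=1, p_2 = 1*5 + 2 = 7, q_2 = 1*2 + 1 = 3.
  i=3: a_3=1, p_3 = 1*7 + 5 = 12, q_3 = 1*3 + 2 = 5.
  i=4: a_4=14, p_4 = 14*12 + 7 = 175, q_4 = 14*5 + 3 = 73.
q_4 = 73 > 26, so the last convergent with denominator <= 26 is p_3/q_3 = 12/5.
The closest fraction with denominator <= 26 is either p_3/q_3 or the intermediate fraction (k*p_3 + p_2)/(k*q_3 + q_2) with the largest k >= 1 whose denominator stays <= 26; these approach x as k grows, and every other convergent or intermediate fraction in range is farther away.
Largest k: floor((26 - q_2)/q_3) = floor((26 - 3)/5) = 4.
That gives (4*12 + 7)/(4*5 + 3) = 55/23.
Compare the errors: |x - 12/5| = |362*5 - 12*151|/(151*5) = 2/755, and |x - 55/23| = |362*23 - 55*151|/(151*23) = 21/3473.
Cross-multiplying, 2*3473 = 6946 < 15855 = 21*755, so 2/755 is smaller: the convergent 12/5 is closer to x than 55/23.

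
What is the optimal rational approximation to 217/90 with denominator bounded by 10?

Expand x = 217/90 as a continued fraction with the Euclidean algorithm:
  217 = 2*90 + 37, so a_0 = 2.
  90 = 2*37 + 16, so a_1 = 2.
  37 = 2*16 + 5, so a_2 = 2.
  16 = 3*5 + 1, so a_3 = 3.
  5 = 5*1 + 0, so a_4 = 5.
so x = [2; 2, 2, 3, 5].
Convergents (p_i = a_i*p_{i-1} + p_{i-2}, q_i = a_i*q_{i-1} + q_{i-2} with p_{-2}=0, p_{-1}=1, q_{-2}=1, q_{-1}=0), until the denominator exceeds 10:
  i=0: a_0=2, p_0 = 2*1 + 0 = 2, q_0 = 2*0 + 1 = 1.
  i=1: a_1=2, p_1 = 2*2 + 1 = 5, q_1 = 2*1 + 0 = 2.
  i=2: a_2=2, p_2 = 2*5 + 2 = 12, q_2 = 2*2 + 1 = 5.
  i=3: a_3=3, p_3 = 3*12 + 5 = 41, q_3 = 3*5 + 2 = 17.
q_3 = 17 > 10, so the last convergent with denominator <= 10 is p_2/q_2 = 12/5.
The closest fraction with denominator <= 10 is either p_2/q_2 or the intermediate fraction (k*p_2 + p_1)/(k*q_2 + q_1) with the largest k >= 1 whose denominator stays <= 10; these approach x as k grows, and every other convergent or intermediate fraction in range is farther away.
Largest k: floor((10 - q_1)/q_2) = floor((10 - 2)/5) = 1.
That gives (1*12 + 5)/(1*5 + 2) = 17/7.
Compare the errors: |x - 12/5| = |217*5 - 12*90|/(90*5) = 5/450, and |x - 17/7| = |217*7 - 17*90|/(90*7) = 11/630.
Cross-multiplying, 5*630 = 3150 < 4950 = 11*450, so 5/450 is smaller: the convergent 12/5 is closer to x than 17/7.

12/5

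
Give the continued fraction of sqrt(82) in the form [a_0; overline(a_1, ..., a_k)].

Write x_i = (sqrt(82) + m_i)/d_i with (m_0, d_0) = (0, 1). a_0 = floor(sqrt(82)) = 9, since 9^2 = 81 <= 82 < 100 = 10^2.
Iterate m_{i+1} = d_i*a_i - m_i, d_{i+1} = (82 - m_{i+1}^2)/d_i, a_{i+1} = floor((a_0 + m_{i+1})/d_{i+1}):
  m_1 = 1*9 - 0 = 9, d_1 = (82 - 9^2)/1 = 1/1 = 1, a_1 = floor((9 + 9)/1) = 18.
  m_2 = 1*18 - 9 = 9, d_2 = (82 - 9^2)/1 = 1/1 = 1: (m_2, d_2) = (m_1, d_1) = (9, 1), so from here the quotient a_1 repeats; the period length is 1.
Hence the expansion of sqrt(82) is a_0 = 9 followed by the repeating block 18 (period 1).

[9; overline(18)]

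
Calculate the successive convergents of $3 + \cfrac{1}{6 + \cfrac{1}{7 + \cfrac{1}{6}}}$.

Using the convergent recurrence p_i = a_i*p_{i-1} + p_{i-2}, q_i = a_i*q_{i-1} + q_{i-2} with p_{-2}=0, p_{-1}=1, q_{-2}=1, q_{-1}=0:
  i=0: a_0=3, p_0 = 3*1 + 0 = 3, q_0 = 3*0 + 1 = 1.
  i=1: a_1=6, p_1 = 6*3 + 1 = 19, q_1 = 6*1 + 0 = 6.
  i=2: a_2=7, p_2 = 7*19 + 3 = 136, q_2 = 7*6 + 1 = 43.
  i=3: a_3=6, p_3 = 6*136 + 19 = 835, q_3 = 6*43 + 6 = 264.

3/1, 19/6, 136/43, 835/264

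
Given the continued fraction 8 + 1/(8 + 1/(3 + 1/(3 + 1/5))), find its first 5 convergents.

Using the convergent recurrence p_i = a_i*p_{i-1} + p_{i-2}, q_i = a_i*q_{i-1} + q_{i-2} with p_{-2}=0, p_{-1}=1, q_{-2}=1, q_{-1}=0:
  i=0: a_0=8, p_0 = 8*1 + 0 = 8, q_0 = 8*0 + 1 = 1.
  i=1: a_1=8, p_1 = 8*8 + 1 = 65, q_1 = 8*1 + 0 = 8.
  i=2: a_2=3, p_2 = 3*65 + 8 = 203, q_2 = 3*8 + 1 = 25.
  i=3: a_3=3, p_3 = 3*203 + 65 = 674, q_3 = 3*25 + 8 = 83.
  i=4: a_4=5, p_4 = 5*674 + 203 = 3573, q_4 = 5*83 + 25 = 440.

8/1, 65/8, 203/25, 674/83, 3573/440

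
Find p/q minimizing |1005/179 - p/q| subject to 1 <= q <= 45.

73/13

Expand x = 1005/179 as a continued fraction with the Euclidean algorithm:
  1005 = 5*179 + 110, so a_0 = 5.
  179 = 1*110 + 69, so a_1 = 1.
  110 = 1*69 + 41, so a_2 = 1.
  69 = 1*41 + 28, so a_3 = 1.
  41 = 1*28 + 13, so a_4 = 1.
  28 = 2*13 + 2, so a_5 = 2.
  13 = 6*2 + 1, so a_6 = 6.
  2 = 2*1 + 0, so a_7 = 2.
so x = [5; 1, 1, 1, 1, 2, 6, 2].
Convergents (p_i = a_i*p_{i-1} + p_{i-2}, q_i = a_i*q_{i-1} + q_{i-2} with p_{-2}=0, p_{-1}=1, q_{-2}=1, q_{-1}=0), until the denominator exceeds 45:
  i=0: a_0=5, p_0 = 5*1 + 0 = 5, q_0 = 5*0 + 1 = 1.
  i=1: a_1=1, p_1 = 1*5 + 1 = 6, q_1 = 1*1 + 0 = 1.
  i=2: a_2=1, p_2 = 1*6 + 5 = 11, q_2 = 1*1 + 1 = 2.
  i=3: a_3=1, p_3 = 1*11 + 6 = 17, q_3 = 1*2 + 1 = 3.
  i=4: a_4=1, p_4 = 1*17 + 11 = 28, q_4 = 1*3 + 2 = 5.
  i=5: a_5=2, p_5 = 2*28 + 17 = 73, q_5 = 2*5 + 3 = 13.
  i=6: a_6=6, p_6 = 6*73 + 28 = 466, q_6 = 6*13 + 5 = 83.
q_6 = 83 > 45, so the last convergent with denominator <= 45 is p_5/q_5 = 73/13.
The closest fraction with denominator <= 45 is either p_5/q_5 or the intermediate fraction (k*p_5 + p_4)/(k*q_5 + q_4) with the largest k >= 1 whose denominator stays <= 45; these approach x as k grows, and every other convergent or intermediate fraction in range is farther away.
Largest k: floor((45 - q_4)/q_5) = floor((45 - 5)/13) = 3.
That gives (3*73 + 28)/(3*13 + 5) = 247/44.
Compare the errors: |x - 73/13| = |1005*13 - 73*179|/(179*13) = 2/2327, and |x - 247/44| = |1005*44 - 247*179|/(179*44) = 7/7876.
Cross-multiplying, 2*7876 = 15752 < 16289 = 7*2327, so 2/2327 is smaller: the convergent 73/13 is closer to x than 247/44.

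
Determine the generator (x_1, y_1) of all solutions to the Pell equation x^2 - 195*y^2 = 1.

First expand sqrt(195) as a continued fraction. With x_i = (sqrt(195) + m_i)/d_i and (m_0, d_0) = (0, 1): a_0 = floor(sqrt(195)) = 13, since 13^2 = 169 <= 195 < 196 = 14^2.
Iterate m_{i+1} = d_i*a_i - m_i, d_{i+1} = (195 - m_{i+1}^2)/d_i, a_{i+1} = floor((a_0 + m_{i+1})/d_{i+1}):
  m_1 = 1*13 - 0 = 13, d_1 = (195 - 13^2)/1 = 26/1 = 26, a_1 = floor((13 + 13)/26) = 1.
  m_2 = 26*1 - 13 = 13, d_2 = (195 - 13^2)/26 = 26/26 = 1, a_2 = floor((13 + 13)/1) = 26.
  m_3 = 1*26 - 13 = 13, d_3 = (195 - 13^2)/1 = 26/1 = 26: (m_3, d_3) = (m_1, d_1) = (13, 26), so from here the quotients repeat a_1, a_2; the period length is 2.
So sqrt(195) = [13; (1, 26)] with period length k = 2.
k is even, so the fundamental solution of x^2 - 195y^2 = 1 is (p_{k-1}, q_{k-1}) = (p_1, q_1); compute convergents through index 1.
Convergents (p_i = a_i*p_{i-1} + p_{i-2}, q_i = a_i*q_{i-1} + q_{i-2} with p_{-2}=0, p_{-1}=1, q_{-2}=1, q_{-1}=0):
  i=0: a_0=13, p_0 = 13*1 + 0 = 13, q_0 = 13*0 + 1 = 1.
  i=1: a_1=1, p_1 = 1*13 + 1 = 14, q_1 = 1*1 + 0 = 1.
Check: 14^2 - 195*1^2 = 196 - 195 = 1, so (x, y) = (14, 1) solves the equation, and by the theorem it is the least positive solution.

(x, y) = (14, 1)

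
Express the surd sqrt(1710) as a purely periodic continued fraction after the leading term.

Write x_i = (sqrt(1710) + m_i)/d_i with (m_0, d_0) = (0, 1). a_0 = floor(sqrt(1710)) = 41, since 41^2 = 1681 <= 1710 < 1764 = 42^2.
Iterate m_{i+1} = d_i*a_i - m_i, d_{i+1} = (1710 - m_{i+1}^2)/d_i, a_{i+1} = floor((a_0 + m_{i+1})/d_{i+1}):
  m_1 = 1*41 - 0 = 41, d_1 = (1710 - 41^2)/1 = 29/1 = 29, a_1 = floor((41 + 41)/29) = 2.
  m_2 = 29*2 - 41 = 17, d_2 = (1710 - 17^2)/29 = 1421/29 = 49, a_2 = floor((41 + 17)/49) = 1.
  m_3 = 49*1 - 17 = 32, d_3 = (1710 - 32^2)/49 = 686/49 = 14, a_3 = floor((41 + 32)/14) = 5.
  m_4 = 14*5 - 32 = 38, d_4 = (1710 - 38^2)/14 = 266/14 = 19, a_4 = floor((41 + 38)/19) = 4.
  m_5 = 19*4 - 38 = 38, d_5 = (1710 - 38^2)/19 = 266/19 = 14, a_5 = floor((41 + 38)/14) = 5.
  m_6 = 14*5 - 38 = 32, d_6 = (1710 - 32^2)/14 = 686/14 = 49, a_6 = floor((41 + 32)/49) = 1.
  m_7 = 49*1 - 32 = 17, d_7 = (1710 - 17^2)/49 = 1421/49 = 29, a_7 = floor((41 + 17)/29) = 2.
  m_8 = 29*2 - 17 = 41, d_8 = (1710 - 41^2)/29 = 29/29 = 1, a_8 = floor((41 + 41)/1) = 82.
  m_9 = 1*82 - 41 = 41, d_9 = (1710 - 41^2)/1 = 29/1 = 29: (m_9, d_9) = (m_1, d_1) = (41, 29), so from here the quotients repeat a_1, ..., a_8; the period length is 8.
Hence the expansion of sqrt(1710) is a_0 = 41 followed by the repeating block 2, 1, 5, 4, 5, 1, 2, 82 (period 8).

[41; (2, 1, 5, 4, 5, 1, 2, 82)]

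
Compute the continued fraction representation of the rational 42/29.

Run the Euclidean algorithm on 42 and 29; the successive quotients are the partial quotients a_0, a_1, ... (each step inverts the fractional part left over by the previous one):
  42 = 1*29 + 13, so a_0 = 1.
  29 = 2*13 + 3, so a_1 = 2.
  13 = 4*3 + 1, so a_2 = 4.
  3 = 3*1 + 0, so a_3 = 3.
The remainder reaches 0 after 4 divisions, so the expansion has 4 partial quotients, read off in order.

[1; 2, 4, 3]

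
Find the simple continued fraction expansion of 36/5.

Run the Euclidean algorithm on 36 and 5; the successive quotients are the partial quotients a_0, a_1, ... (each step inverts the fractional part left over by the previous one):
  36 = 7*5 + 1, so a_0 = 7.
  5 = 5*1 + 0, so a_1 = 5.
The remainder reaches 0 after 2 divisions, so the expansion has 2 partial quotients, read off in order.

[7; 5]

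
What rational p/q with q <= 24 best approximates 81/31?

47/18

Expand x = 81/31 as a continued fraction with the Euclidean algorithm:
  81 = 2*31 + 19, so a_0 = 2.
  31 = 1*19 + 12, so a_1 = 1.
  19 = 1*12 + 7, so a_2 = 1.
  12 = 1*7 + 5, so a_3 = 1.
  7 = 1*5 + 2, so a_4 = 1.
  5 = 2*2 + 1, so a_5 = 2.
  2 = 2*1 + 0, so a_6 = 2.
so x = [2; 1, 1, 1, 1, 2, 2].
Convergents (p_i = a_i*p_{i-1} + p_{i-2}, q_i = a_i*q_{i-1} + q_{i-2} with p_{-2}=0, p_{-1}=1, q_{-2}=1, q_{-1}=0), until the denominator exceeds 24:
  i=0: a_0=2, p_0 = 2*1 + 0 = 2, q_0 = 2*0 + 1 = 1.
  i=1: a_1=1, p_1 = 1*2 + 1 = 3, q_1 = 1*1 + 0 = 1.
  i=2: a_2=1, p_2 = 1*3 + 2 = 5, q_2 = 1*1 + 1 = 2.
  i=3: a_3=1, p_3 = 1*5 + 3 = 8, q_3 = 1*2 + 1 = 3.
  i=4: a_4=1, p_4 = 1*8 + 5 = 13, q_4 = 1*3 + 2 = 5.
  i=5: a_5=2, p_5 = 2*13 + 8 = 34, q_5 = 2*5 + 3 = 13.
  i=6: a_6=2, p_6 = 2*34 + 13 = 81, q_6 = 2*13 + 5 = 31.
q_6 = 31 > 24, so the last convergent with denominator <= 24 is p_5/q_5 = 34/13.
The closest fraction with denominator <= 24 is either p_5/q_5 or the intermediate fraction (k*p_5 + p_4)/(k*q_5 + q_4) with the largest k >= 1 whose denominator stays <= 24; these approach x as k grows, and every other convergent or intermediate fraction in range is farther away.
Largest k: floor((24 - q_4)/q_5) = floor((24 - 5)/13) = 1.
That gives (1*34 + 13)/(1*13 + 5) = 47/18.
Compare the errors: |x - 34/13| = |81*13 - 34*31|/(31*13) = 1/403, and |x - 47/18| = |81*18 - 47*31|/(31*18) = 1/558.
Cross-multiplying, 1*403 = 403 < 558 = 1*558, so 1/558 is smaller: the intermediate fraction 47/18 is closer to x than 34/13.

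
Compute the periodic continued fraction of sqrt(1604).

[40; (20, 80)]

Write x_i = (sqrt(1604) + m_i)/d_i with (m_0, d_0) = (0, 1). a_0 = floor(sqrt(1604)) = 40, since 40^2 = 1600 <= 1604 < 1681 = 41^2.
Iterate m_{i+1} = d_i*a_i - m_i, d_{i+1} = (1604 - m_{i+1}^2)/d_i, a_{i+1} = floor((a_0 + m_{i+1})/d_{i+1}):
  m_1 = 1*40 - 0 = 40, d_1 = (1604 - 40^2)/1 = 4/1 = 4, a_1 = floor((40 + 40)/4) = 20.
  m_2 = 4*20 - 40 = 40, d_2 = (1604 - 40^2)/4 = 4/4 = 1, a_2 = floor((40 + 40)/1) = 80.
  m_3 = 1*80 - 40 = 40, d_3 = (1604 - 40^2)/1 = 4/1 = 4: (m_3, d_3) = (m_1, d_1) = (40, 4), so from here the quotients repeat a_1, a_2; the period length is 2.
Hence the expansion of sqrt(1604) is a_0 = 40 followed by the repeating block 20, 80 (period 2).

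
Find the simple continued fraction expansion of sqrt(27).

Write x_i = (sqrt(27) + m_i)/d_i with (m_0, d_0) = (0, 1). a_0 = floor(sqrt(27)) = 5, since 5^2 = 25 <= 27 < 36 = 6^2.
Iterate m_{i+1} = d_i*a_i - m_i, d_{i+1} = (27 - m_{i+1}^2)/d_i, a_{i+1} = floor((a_0 + m_{i+1})/d_{i+1}):
  m_1 = 1*5 - 0 = 5, d_1 = (27 - 5^2)/1 = 2/1 = 2, a_1 = floor((5 + 5)/2) = 5.
  m_2 = 2*5 - 5 = 5, d_2 = (27 - 5^2)/2 = 2/2 = 1, a_2 = floor((5 + 5)/1) = 10.
  m_3 = 1*10 - 5 = 5, d_3 = (27 - 5^2)/1 = 2/1 = 2: (m_3, d_3) = (m_1, d_1) = (5, 2), so from here the quotients repeat a_1, a_2; the period length is 2.
Hence the expansion of sqrt(27) is a_0 = 5 followed by the repeating block 5, 10 (period 2).

[5; (5, 10)]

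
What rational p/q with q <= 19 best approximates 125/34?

Expand x = 125/34 as a continued fraction with the Euclidean algorithm:
  125 = 3*34 + 23, so a_0 = 3.
  34 = 1*23 + 11, so a_1 = 1.
  23 = 2*11 + 1, so a_2 = 2.
  11 = 11*1 + 0, so a_3 = 11.
so x = [3; 1, 2, 11].
Convergents (p_i = a_i*p_{i-1} + p_{i-2}, q_i = a_i*q_{i-1} + q_{i-2} with p_{-2}=0, p_{-1}=1, q_{-2}=1, q_{-1}=0), until the denominator exceeds 19:
  i=0: a_0=3, p_0 = 3*1 + 0 = 3, q_0 = 3*0 + 1 = 1.
  i=1: a_1=1, p_1 = 1*3 + 1 = 4, q_1 = 1*1 + 0 = 1.
  i=2: a_2=2, p_2 = 2*4 + 3 = 11, q_2 = 2*1 + 1 = 3.
  i=3: a_3=11, p_3 = 11*11 + 4 = 125, q_3 = 11*3 + 1 = 34.
q_3 = 34 > 19, so the last convergent with denominator <= 19 is p_2/q_2 = 11/3.
The closest fraction with denominator <= 19 is either p_2/q_2 or the intermediate fraction (k*p_2 + p_1)/(k*q_2 + q_1) with the largest k >= 1 whose denominator stays <= 19; these approach x as k grows, and every other convergent or intermediate fraction in range is farther away.
Largest k: floor((19 - q_1)/q_2) = floor((19 - 1)/3) = 6.
That gives (6*11 + 4)/(6*3 + 1) = 70/19.
Compare the errors: |x - 11/3| = |125*3 - 11*34|/(34*3) = 1/102, and |x - 70/19| = |125*19 - 70*34|/(34*19) = 5/646.
Cross-multiplying, 5*102 = 510 < 646 = 1*646, so 5/646 is smaller: the intermediate fraction 70/19 is closer to x than 11/3.

70/19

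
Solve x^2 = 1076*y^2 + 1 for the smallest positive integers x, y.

(x, y) = (13449, 410)

First expand sqrt(1076) as a continued fraction. With x_i = (sqrt(1076) + m_i)/d_i and (m_0, d_0) = (0, 1): a_0 = floor(sqrt(1076)) = 32, since 32^2 = 1024 <= 1076 < 1089 = 33^2.
Iterate m_{i+1} = d_i*a_i - m_i, d_{i+1} = (1076 - m_{i+1}^2)/d_i, a_{i+1} = floor((a_0 + m_{i+1})/d_{i+1}):
  m_1 = 1*32 - 0 = 32, d_1 = (1076 - 32^2)/1 = 52/1 = 52, a_1 = floor((32 + 32)/52) = 1.
  m_2 = 52*1 - 32 = 20, d_2 = (1076 - 20^2)/52 = 676/52 = 13, a_2 = floor((32 + 20)/13) = 4.
  m_3 = 13*4 - 20 = 32, d_3 = (1076 - 32^2)/13 = 52/13 = 4, a_3 = floor((32 + 32)/4) = 16.
  m_4 = 4*16 - 32 = 32, d_4 = (1076 - 32^2)/4 = 52/4 = 13, a_4 = floor((32 + 32)/13) = 4.
  m_5 = 13*4 - 32 = 20, d_5 = (1076 - 20^2)/13 = 676/13 = 52, a_5 = floor((32 + 20)/52) = 1.
  m_6 = 52*1 - 20 = 32, d_6 = (1076 - 32^2)/52 = 52/52 = 1, a_6 = floor((32 + 32)/1) = 64.
  m_7 = 1*64 - 32 = 32, d_7 = (1076 - 32^2)/1 = 52/1 = 52: (m_7, d_7) = (m_1, d_1) = (32, 52), so from here the quotients repeat a_1, ..., a_6; the period length is 6.
So sqrt(1076) = [32; (1, 4, 16, 4, 1, 64)] with period length k = 6.
k is even, so the fundamental solution of x^2 - 1076y^2 = 1 is (p_{k-1}, q_{k-1}) = (p_5, q_5); compute convergents through index 5.
Convergents (p_i = a_i*p_{i-1} + p_{i-2}, q_i = a_i*q_{i-1} + q_{i-2} with p_{-2}=0, p_{-1}=1, q_{-2}=1, q_{-1}=0):
  i=0: a_0=32, p_0 = 32*1 + 0 = 32, q_0 = 32*0 + 1 = 1.
  i=1: a_1=1, p_1 = 1*32 + 1 = 33, q_1 = 1*1 + 0 = 1.
  i=2: a_2=4, p_2 = 4*33 + 32 = 164, q_2 = 4*1 + 1 = 5.
  i=3: a_3=16, p_3 = 16*164 + 33 = 2657, q_3 = 16*5 + 1 = 81.
  i=4: a_4=4, p_4 = 4*2657 + 164 = 10792, q_4 = 4*81 + 5 = 329.
  i=5: a_5=1, p_5 = 1*10792 + 2657 = 13449, q_5 = 1*329 + 81 = 410.
Check: 13449^2 - 1076*410^2 = 180875601 - 180875600 = 1, so (x, y) = (13449, 410) solves the equation, and by the theorem it is the least positive solution.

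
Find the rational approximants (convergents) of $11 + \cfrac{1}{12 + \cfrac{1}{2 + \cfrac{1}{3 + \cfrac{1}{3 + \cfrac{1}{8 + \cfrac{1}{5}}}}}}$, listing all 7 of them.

11/1, 133/12, 277/25, 964/87, 3169/286, 26316/2375, 134749/12161

Using the convergent recurrence p_i = a_i*p_{i-1} + p_{i-2}, q_i = a_i*q_{i-1} + q_{i-2} with p_{-2}=0, p_{-1}=1, q_{-2}=1, q_{-1}=0:
  i=0: a_0=11, p_0 = 11*1 + 0 = 11, q_0 = 11*0 + 1 = 1.
  i=1: a_1=12, p_1 = 12*11 + 1 = 133, q_1 = 12*1 + 0 = 12.
  i=2: a_2=2, p_2 = 2*133 + 11 = 277, q_2 = 2*12 + 1 = 25.
  i=3: a_3=3, p_3 = 3*277 + 133 = 964, q_3 = 3*25 + 12 = 87.
  i=4: a_4=3, p_4 = 3*964 + 277 = 3169, q_4 = 3*87 + 25 = 286.
  i=5: a_5=8, p_5 = 8*3169 + 964 = 26316, q_5 = 8*286 + 87 = 2375.
  i=6: a_6=5, p_6 = 5*26316 + 3169 = 134749, q_6 = 5*2375 + 286 = 12161.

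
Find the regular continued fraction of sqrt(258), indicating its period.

Write x_i = (sqrt(258) + m_i)/d_i with (m_0, d_0) = (0, 1). a_0 = floor(sqrt(258)) = 16, since 16^2 = 256 <= 258 < 289 = 17^2.
Iterate m_{i+1} = d_i*a_i - m_i, d_{i+1} = (258 - m_{i+1}^2)/d_i, a_{i+1} = floor((a_0 + m_{i+1})/d_{i+1}):
  m_1 = 1*16 - 0 = 16, d_1 = (258 - 16^2)/1 = 2/1 = 2, a_1 = floor((16 + 16)/2) = 16.
  m_2 = 2*16 - 16 = 16, d_2 = (258 - 16^2)/2 = 2/2 = 1, a_2 = floor((16 + 16)/1) = 32.
  m_3 = 1*32 - 16 = 16, d_3 = (258 - 16^2)/1 = 2/1 = 2: (m_3, d_3) = (m_1, d_1) = (16, 2), so from here the quotients repeat a_1, a_2; the period length is 2.
Hence the expansion of sqrt(258) is a_0 = 16 followed by the repeating block 16, 32 (period 2).

[16; (16, 32)]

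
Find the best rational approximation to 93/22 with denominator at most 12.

38/9

Expand x = 93/22 as a continued fraction with the Euclidean algorithm:
  93 = 4*22 + 5, so a_0 = 4.
  22 = 4*5 + 2, so a_1 = 4.
  5 = 2*2 + 1, so a_2 = 2.
  2 = 2*1 + 0, so a_3 = 2.
so x = [4; 4, 2, 2].
Convergents (p_i = a_i*p_{i-1} + p_{i-2}, q_i = a_i*q_{i-1} + q_{i-2} with p_{-2}=0, p_{-1}=1, q_{-2}=1, q_{-1}=0), until the denominator exceeds 12:
  i=0: a_0=4, p_0 = 4*1 + 0 = 4, q_0 = 4*0 + 1 = 1.
  i=1: a_1=4, p_1 = 4*4 + 1 = 17, q_1 = 4*1 + 0 = 4.
  i=2: a_2=2, p_2 = 2*17 + 4 = 38, q_2 = 2*4 + 1 = 9.
  i=3: a_3=2, p_3 = 2*38 + 17 = 93, q_3 = 2*9 + 4 = 22.
q_3 = 22 > 12, so the last convergent with denominator <= 12 is p_2/q_2 = 38/9.
The closest fraction with denominator <= 12 is either p_2/q_2 or the intermediate fraction (k*p_2 + p_1)/(k*q_2 + q_1) with the largest k >= 1 whose denominator stays <= 12; these approach x as k grows, and every other convergent or intermediate fraction in range is farther away.
Largest k: floor((12 - q_1)/q_2) = floor((12 - 4)/9) = 0.
Since k = 0, no intermediate fraction beyond p_2/q_2 has denominator <= 12, so the convergent 38/9 is the closest (its error is |93*9 - 38*22|/(22*9) = 1/198).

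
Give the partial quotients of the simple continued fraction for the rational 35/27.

[1; 3, 2, 1, 2]

Run the Euclidean algorithm on 35 and 27; the successive quotients are the partial quotients a_0, a_1, ... (each step inverts the fractional part left over by the previous one):
  35 = 1*27 + 8, so a_0 = 1.
  27 = 3*8 + 3, so a_1 = 3.
  8 = 2*3 + 2, so a_2 = 2.
  3 = 1*2 + 1, so a_3 = 1.
  2 = 2*1 + 0, so a_4 = 2.
The remainder reaches 0 after 5 divisions, so the expansion has 5 partial quotients, read off in order.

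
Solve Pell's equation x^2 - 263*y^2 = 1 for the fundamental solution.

First expand sqrt(263) as a continued fraction. With x_i = (sqrt(263) + m_i)/d_i and (m_0, d_0) = (0, 1): a_0 = floor(sqrt(263)) = 16, since 16^2 = 256 <= 263 < 289 = 17^2.
Iterate m_{i+1} = d_i*a_i - m_i, d_{i+1} = (263 - m_{i+1}^2)/d_i, a_{i+1} = floor((a_0 + m_{i+1})/d_{i+1}):
  m_1 = 1*16 - 0 = 16, d_1 = (263 - 16^2)/1 = 7/1 = 7, a_1 = floor((16 + 16)/7) = 4.
  m_2 = 7*4 - 16 = 12, d_2 = (263 - 12^2)/7 = 119/7 = 17, a_2 = floor((16 + 12)/17) = 1.
  m_3 = 17*1 - 12 = 5, d_3 = (263 - 5^2)/17 = 238/17 = 14, a_3 = floor((16 + 5)/14) = 1.
  m_4 = 14*1 - 5 = 9, d_4 = (263 - 9^2)/14 = 182/14 = 13, a_4 = floor((16 + 9)/13) = 1.
  m_5 = 13*1 - 9 = 4, d_5 = (263 - 4^2)/13 = 247/13 = 19, a_5 = floor((16 + 4)/19) = 1.
  m_6 = 19*1 - 4 = 15, d_6 = (263 - 15^2)/19 = 38/19 = 2, a_6 = floor((16 + 15)/2) = 15.
  m_7 = 2*15 - 15 = 15, d_7 = (263 - 15^2)/2 = 38/2 = 19, a_7 = floor((16 + 15)/19) = 1.
  m_8 = 19*1 - 15 = 4, d_8 = (263 - 4^2)/19 = 247/19 = 13, a_8 = floor((16 + 4)/13) = 1.
  m_9 = 13*1 - 4 = 9, d_9 = (263 - 9^2)/13 = 182/13 = 14, a_9 = floor((16 + 9)/14) = 1.
  m_10 = 14*1 - 9 = 5, d_10 = (263 - 5^2)/14 = 238/14 = 17, a_10 = floor((16 + 5)/17) = 1.
  m_11 = 17*1 - 5 = 12, d_11 = (263 - 12^2)/17 = 119/17 = 7, a_11 = floor((16 + 12)/7) = 4.
  m_12 = 7*4 - 12 = 16, d_12 = (263 - 16^2)/7 = 7/7 = 1, a_12 = floor((16 + 16)/1) = 32.
  m_13 = 1*32 - 16 = 16, d_13 = (263 - 16^2)/1 = 7/1 = 7: (m_13, d_13) = (m_1, d_1) = (16, 7), so from here the quotients repeat a_1, ..., a_12; the period length is 12.
So sqrt(263) = [16; (4, 1, 1, 1, 1, 15, 1, 1, 1, 1, 4, 32)] with period length k = 12.
k is even, so the fundamental solution of x^2 - 263y^2 = 1 is (p_{k-1}, q_{k-1}) = (p_11, q_11); compute convergents through index 11.
Convergents (p_i = a_i*p_{i-1} + p_{i-2}, q_i = a_i*q_{i-1} + q_{i-2} with p_{-2}=0, p_{-1}=1, q_{-2}=1, q_{-1}=0):
  i=0: a_0=16, p_0 = 16*1 + 0 = 16, q_0 = 16*0 + 1 = 1.
  i=1: a_1=4, p_1 = 4*16 + 1 = 65, q_1 = 4*1 + 0 = 4.
  i=2: a_2=1, p_2 = 1*65 + 16 = 81, q_2 = 1*4 + 1 = 5.
  i=3: a_3=1, p_3 = 1*81 + 65 = 146, q_3 = 1*5 + 4 = 9.
  i=4: a_4=1, p_4 = 1*146 + 81 = 227, q_4 = 1*9 + 5 = 14.
  i=5: a_5=1, p_5 = 1*227 + 146 = 373, q_5 = 1*14 + 9 = 23.
  i=6: a_6=15, p_6 = 15*373 + 227 = 5822, q_6 = 15*23 + 14 = 359.
  i=7: a_7=1, p_7 = 1*5822 + 373 = 6195, q_7 = 1*359 + 23 = 382.
  i=8: a_8=1, p_8 = 1*6195 + 5822 = 12017, q_8 = 1*382 + 359 = 741.
  i=9: a_9=1, p_9 = 1*12017 + 6195 = 18212, q_9 = 1*741 + 382 = 1123.
  i=10: a_10=1, p_10 = 1*18212 + 12017 = 30229, q_10 = 1*1123 + 741 = 1864.
  i=11: a_11=4, p_11 = 4*30229 + 18212 = 139128, q_11 = 4*1864 + 1123 = 8579.
Check: 139128^2 - 263*8579^2 = 19356600384 - 19356600383 = 1, so (x, y) = (139128, 8579) solves the equation, and by the theorem it is the least positive solution.

(x, y) = (139128, 8579)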